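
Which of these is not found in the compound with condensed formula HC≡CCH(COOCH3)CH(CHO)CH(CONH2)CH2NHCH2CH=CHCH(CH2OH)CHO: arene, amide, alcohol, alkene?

amide: present (CH(CONH2) — pendant –CONH2: carbonyl C bonded to C and N → amide).
alkene: present (CH=CH — C=C double bond → alkene).
alcohol: present (CH(CH2OH) — pendant –CH2OH on an sp³ backbone C → alcohol).
arene: no segment matches this pattern.

arene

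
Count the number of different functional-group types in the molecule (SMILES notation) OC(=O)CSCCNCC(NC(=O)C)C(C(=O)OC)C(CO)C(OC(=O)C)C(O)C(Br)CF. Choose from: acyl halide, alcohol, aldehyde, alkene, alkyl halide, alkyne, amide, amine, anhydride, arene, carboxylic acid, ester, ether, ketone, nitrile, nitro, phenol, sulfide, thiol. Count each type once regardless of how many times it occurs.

Reading the structure from left to right:
  HOOC: –COOH: carbonyl C bonded to –OH and C → carboxylic acid (the –OH is not a separate alcohol).
  CH2SCH2: C–S–C linkage → sulfide (thioether).
  CH2NHCH2: C–N–C with sp³ carbons and no adjacent C=O → amine (secondary).
  CH(NHCOCH3): pendant –NHC(=O)CH3: N bonded to a carbonyl → amide (not amine).
  CH(COOCH3): pendant –COOCH3: carbonyl C bonded to C and –OCH3 → ester.
  CH(CH2OH): pendant –CH2OH on an sp³ backbone C → alcohol.
  CH(OCOCH3): pendant –OC(=O)CH3: an acyloxy group → ester.
  CH(OH): –OH on an sp³ carbon → alcohol (secondary).
  CH(Br): halogen on an sp³ carbon → alkyl halide.
  CH2F: halogen on an sp³ carbon → alkyl halide.
Distinct types present: alcohol, alkyl halide, amide, amine, carboxylic acid, ester, sulfide.

7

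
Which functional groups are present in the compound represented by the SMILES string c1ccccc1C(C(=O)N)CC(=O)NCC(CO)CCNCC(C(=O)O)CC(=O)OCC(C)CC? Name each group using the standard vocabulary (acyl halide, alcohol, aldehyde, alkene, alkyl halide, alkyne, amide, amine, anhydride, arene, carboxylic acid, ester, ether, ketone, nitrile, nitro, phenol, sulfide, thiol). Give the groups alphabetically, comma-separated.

alcohol, amide, amine, arene, carboxylic acid, ester

C6H5– phenyl ring → arene.
pendant –CONH2: carbonyl C bonded to C and N → amide.
–C(=O)–N– linkage → amide (the N is not an amine).
pendant –CH2OH on an sp³ backbone C → alcohol.
C–N–C with sp³ carbons and no adjacent C=O → amine (secondary).
pendant –COOH: carbonyl C bonded to C and –OH → carboxylic acid.
–C(=O)–O–C with C on the carbonyl side → ester.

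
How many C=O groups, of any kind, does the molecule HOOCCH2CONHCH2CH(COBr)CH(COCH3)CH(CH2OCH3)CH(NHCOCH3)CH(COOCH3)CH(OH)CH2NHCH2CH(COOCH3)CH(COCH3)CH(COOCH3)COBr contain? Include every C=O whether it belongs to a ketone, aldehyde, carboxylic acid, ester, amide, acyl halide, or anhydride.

HOOC: carboxylic acid, 1 C=O (running total 1).
CH2CONHCH2: amide, 1 C=O (running total 2).
CH(COBr): acyl halide, 1 C=O (running total 3).
CH(COCH3): ketone, 1 C=O (running total 4).
CH(NHCOCH3): amide, 1 C=O (running total 5).
CH(COOCH3): ester, 1 C=O (running total 6).
CH(COOCH3): ester, 1 C=O (running total 7).
CH(COCH3): ketone, 1 C=O (running total 8).
CH(COOCH3): ester, 1 C=O (running total 9).
COBr: acyl halide, 1 C=O (running total 10).

10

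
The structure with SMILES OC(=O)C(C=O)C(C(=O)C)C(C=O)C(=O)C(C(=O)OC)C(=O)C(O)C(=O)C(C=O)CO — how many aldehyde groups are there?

Working along the chain:
  HOOC: –COOH: carbonyl C bonded to –OH and C → carboxylic acid (the –OH is not a separate alcohol).
  CH(CHO): pendant –CHO: carbonyl C bonded to C and H → aldehyde.
  CH(COCH3): pendant –COCH3: carbonyl C bonded to two carbons → ketone.
  CH(CHO): pendant –CHO: carbonyl C bonded to C and H → aldehyde.
  CO: –C(=O)– with carbon on both sides → ketone.
  CH(COOCH3): pendant –COOCH3: carbonyl C bonded to C and –OCH3 → ester.
  CO: –C(=O)– with carbon on both sides → ketone.
  CH(OH): –OH on an sp³ carbon → alcohol (secondary).
  CO: –C(=O)– with carbon on both sides → ketone.
  CH(CHO): pendant –CHO: carbonyl C bonded to C and H → aldehyde.
  CH2OH: –OH on an sp³ carbon → alcohol.
Aldehyde appears at: CH(CHO), CH(CHO), CH(CHO) → 3.

3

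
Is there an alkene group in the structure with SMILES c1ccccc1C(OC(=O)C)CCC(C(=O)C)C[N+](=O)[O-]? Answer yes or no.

no

Reading the structure from left to right:
  C6H5: C6H5– phenyl ring → arene.
  CH(OCOCH3): pendant –OC(=O)CH3: an acyloxy group → ester.
  CH(COCH3): pendant –COCH3: carbonyl C bonded to two carbons → ketone.
  CH2NO2: –NO2 on carbon → nitro group.
In C6H5, the C=C units are part of an aromatic ring, which is an arene, not an isolated alkene.
The groups actually present are: arene, ester, ketone, nitro.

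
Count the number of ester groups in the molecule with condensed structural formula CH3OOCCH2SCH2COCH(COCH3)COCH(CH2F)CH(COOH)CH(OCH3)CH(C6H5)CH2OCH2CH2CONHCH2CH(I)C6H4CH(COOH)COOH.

1

Working along the chain:
  CH3OOC: CH3O–C(=O)–: carbonyl C bonded to C and to –OCH3 → ester (not ketone + ether).
  CH2SCH2: C–S–C linkage → sulfide (thioether).
  CO: –C(=O)– with carbon on both sides → ketone.
  CH(COCH3): pendant –COCH3: carbonyl C bonded to two carbons → ketone.
  CO: –C(=O)– with carbon on both sides → ketone.
  CH(CH2F): pendant –CH2X: halogen on sp³ carbon → alkyl halide.
  CH(COOH): pendant –COOH: carbonyl C bonded to C and –OH → carboxylic acid.
  CH(OCH3): pendant –OCH3: C–O–C with sp³ C, no adjacent C=O → ether.
  CH(C6H5): pendant –C6H5: benzene ring → arene.
  CH2OCH2: C–O–C with sp³ carbons on both sides and no adjacent C=O → ether.
  CH2CONHCH2: –C(=O)–N– linkage → amide (the N is not an amine).
  CH(I): halogen on an sp³ carbon → alkyl halide.
  C6H4: para-disubstituted benzene ring → arene.
  CH(COOH): pendant –COOH: carbonyl C bonded to C and –OH → carboxylic acid.
  COOH: –COOH: carbonyl C bonded to –OH and C → carboxylic acid (the –OH is not a separate alcohol).
Ester appears at: CH3OOC → 1.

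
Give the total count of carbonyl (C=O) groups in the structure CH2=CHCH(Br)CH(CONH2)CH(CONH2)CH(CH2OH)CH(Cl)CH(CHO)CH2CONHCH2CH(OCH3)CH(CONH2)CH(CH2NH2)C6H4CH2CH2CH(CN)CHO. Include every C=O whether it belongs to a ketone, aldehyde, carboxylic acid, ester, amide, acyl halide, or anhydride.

CH(CONH2): amide, 1 C=O (running total 1).
CH(CONH2): amide, 1 C=O (running total 2).
CH(CHO): aldehyde, 1 C=O (running total 3).
CH2CONHCH2: amide, 1 C=O (running total 4).
CH(CONH2): amide, 1 C=O (running total 5).
CHO: aldehyde, 1 C=O (running total 6).

6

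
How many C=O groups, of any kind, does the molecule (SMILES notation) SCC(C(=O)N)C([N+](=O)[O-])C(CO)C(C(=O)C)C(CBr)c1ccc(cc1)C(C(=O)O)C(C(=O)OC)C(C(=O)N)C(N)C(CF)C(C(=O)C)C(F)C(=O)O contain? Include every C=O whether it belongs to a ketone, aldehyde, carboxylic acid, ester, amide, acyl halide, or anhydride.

CH(CONH2): amide, 1 C=O (running total 1).
CH(COCH3): ketone, 1 C=O (running total 2).
CH(COOH): carboxylic acid, 1 C=O (running total 3).
CH(COOCH3): ester, 1 C=O (running total 4).
CH(CONH2): amide, 1 C=O (running total 5).
CH(COCH3): ketone, 1 C=O (running total 6).
COOH: carboxylic acid, 1 C=O (running total 7).

7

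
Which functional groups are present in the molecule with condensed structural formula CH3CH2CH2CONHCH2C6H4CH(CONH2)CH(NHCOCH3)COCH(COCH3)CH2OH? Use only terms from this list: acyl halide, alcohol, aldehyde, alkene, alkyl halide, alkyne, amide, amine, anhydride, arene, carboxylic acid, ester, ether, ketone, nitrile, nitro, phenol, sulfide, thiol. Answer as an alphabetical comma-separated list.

–C(=O)–N– linkage → amide (the N is not an amine).
para-disubstituted benzene ring → arene.
pendant –CONH2: carbonyl C bonded to C and N → amide.
pendant –NHC(=O)CH3: N bonded to a carbonyl → amide (not amine).
–C(=O)– with carbon on both sides → ketone.
pendant –COCH3: carbonyl C bonded to two carbons → ketone.
–OH on an sp³ carbon → alcohol.

alcohol, amide, arene, ketone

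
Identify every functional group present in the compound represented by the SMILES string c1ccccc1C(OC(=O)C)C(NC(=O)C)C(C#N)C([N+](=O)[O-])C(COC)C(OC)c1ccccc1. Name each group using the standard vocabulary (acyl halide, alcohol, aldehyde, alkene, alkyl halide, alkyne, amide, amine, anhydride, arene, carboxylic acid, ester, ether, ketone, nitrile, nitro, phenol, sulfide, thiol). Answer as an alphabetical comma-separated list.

Working along the chain:
  C6H5: C6H5– phenyl ring → arene.
  CH(OCOCH3): pendant –OC(=O)CH3: an acyloxy group → ester.
  CH(NHCOCH3): pendant –NHC(=O)CH3: N bonded to a carbonyl → amide (not amine).
  CH(CN): pendant –C≡N: nitrile.
  CH(NO2): –NO2 on an sp³ carbon → nitro (the N=O is not a carbonyl).
  CH(CH2OCH3): pendant –CH2OCH3: C–O–C linkage → ether.
  CH(OCH3): pendant –OCH3: C–O–C with sp³ C, no adjacent C=O → ether.
  C6H5: –C6H5 phenyl ring → arene.

amide, arene, ester, ether, nitrile, nitro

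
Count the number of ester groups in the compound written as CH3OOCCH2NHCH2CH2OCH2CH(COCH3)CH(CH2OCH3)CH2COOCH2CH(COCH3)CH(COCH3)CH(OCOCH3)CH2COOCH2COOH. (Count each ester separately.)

4

CH3O–C(=O)–: carbonyl C bonded to C and to –OCH3 → ester (not ketone + ether).
C–N–C with sp³ carbons and no adjacent C=O → amine (secondary).
C–O–C with sp³ carbons on both sides and no adjacent C=O → ether.
pendant –COCH3: carbonyl C bonded to two carbons → ketone.
pendant –CH2OCH3: C–O–C linkage → ether.
–C(=O)–O–C with C on the carbonyl side → ester.
pendant –COCH3: carbonyl C bonded to two carbons → ketone.
pendant –COCH3: carbonyl C bonded to two carbons → ketone.
pendant –OC(=O)CH3: an acyloxy group → ester.
–C(=O)–O–C with C on the carbonyl side → ester.
–COOH: carbonyl C bonded to –OH and C → carboxylic acid (the –OH is not a separate alcohol).
Ester appears at: CH3OOC, CH2COOCH2, CH(OCOCH3), CH2COOCH2 → 4.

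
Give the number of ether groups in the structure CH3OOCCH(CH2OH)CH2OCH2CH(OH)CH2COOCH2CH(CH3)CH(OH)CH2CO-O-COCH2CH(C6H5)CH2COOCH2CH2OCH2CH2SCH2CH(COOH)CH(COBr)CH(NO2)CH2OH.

Working along the chain:
  CH3OOC: CH3O–C(=O)–: carbonyl C bonded to C and to –OCH3 → ester (not ketone + ether).
  CH(CH2OH): pendant –CH2OH on an sp³ backbone C → alcohol.
  CH2OCH2: C–O–C with sp³ carbons on both sides and no adjacent C=O → ether.
  CH(OH): –OH on an sp³ carbon → alcohol (secondary).
  CH2COOCH2: –C(=O)–O–C with C on the carbonyl side → ester.
  CH(OH): –OH on an sp³ carbon → alcohol (secondary).
  CH2CO-O-COCH2: two acyl groups sharing one oxygen, –C(=O)–O–C(=O)– → anhydride.
  CH(C6H5): pendant –C6H5: benzene ring → arene.
  CH2COOCH2: –C(=O)–O–C with C on the carbonyl side → ester.
  CH2OCH2: C–O–C with sp³ carbons on both sides and no adjacent C=O → ether.
  CH2SCH2: C–S–C linkage → sulfide (thioether).
  CH(COOH): pendant –COOH: carbonyl C bonded to C and –OH → carboxylic acid.
  CH(COBr): pendant –C(=O)X: carbonyl C bonded to C and halogen → acyl halide.
  CH(NO2): –NO2 on an sp³ carbon → nitro (the N=O is not a carbonyl).
  CH2OH: –OH on an sp³ carbon → alcohol.
Ether appears at: CH2OCH2, CH2OCH2 → 2.

2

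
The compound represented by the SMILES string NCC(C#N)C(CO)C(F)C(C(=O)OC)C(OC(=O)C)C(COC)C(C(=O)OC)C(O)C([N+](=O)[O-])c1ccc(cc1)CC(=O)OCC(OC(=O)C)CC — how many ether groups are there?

1

–NH2 on an sp³ carbon with no adjacent C=O → amine.
pendant –C≡N: nitrile.
pendant –CH2OH on an sp³ backbone C → alcohol.
halogen on an sp³ carbon → alkyl halide.
pendant –COOCH3: carbonyl C bonded to C and –OCH3 → ester.
pendant –OC(=O)CH3: an acyloxy group → ester.
pendant –CH2OCH3: C–O–C linkage → ether.
pendant –COOCH3: carbonyl C bonded to C and –OCH3 → ester.
–OH on an sp³ carbon → alcohol (secondary).
–NO2 on an sp³ carbon → nitro (the N=O is not a carbonyl).
para-disubstituted benzene ring → arene.
–C(=O)–O–C with C on the carbonyl side → ester.
pendant –OC(=O)CH3: an acyloxy group → ester.
Ether appears at: CH(CH2OCH3) → 1.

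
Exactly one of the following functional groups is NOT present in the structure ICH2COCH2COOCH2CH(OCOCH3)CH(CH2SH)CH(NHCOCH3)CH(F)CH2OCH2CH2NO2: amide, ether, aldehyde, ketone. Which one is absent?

ketone: present (CO — –C(=O)– with carbon on both sides → ketone).
ether: present (CH2OCH2 — C–O–C with sp³ carbons on both sides and no adjacent C=O → ether).
amide: present (CH(NHCOCH3) — pendant –NHC(=O)CH3: N bonded to a carbonyl → amide (not amine)).
aldehyde: absent. In CO, the carbonyl carbon is bonded to two carbons, so it is a ketone, not an aldehyde.

aldehyde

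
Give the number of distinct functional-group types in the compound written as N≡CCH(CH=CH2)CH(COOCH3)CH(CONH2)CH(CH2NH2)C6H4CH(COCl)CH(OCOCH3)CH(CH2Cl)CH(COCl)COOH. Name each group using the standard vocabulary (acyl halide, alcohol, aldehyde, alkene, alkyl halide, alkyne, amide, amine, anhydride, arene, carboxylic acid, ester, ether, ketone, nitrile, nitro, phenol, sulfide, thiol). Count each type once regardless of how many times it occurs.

Taking each segment in turn:
  N≡C: N≡C–: carbon triple-bonded to nitrogen → nitrile.
  CH(CH=CH2): pendant –CH=CH2: C=C double bond → alkene.
  CH(COOCH3): pendant –COOCH3: carbonyl C bonded to C and –OCH3 → ester.
  CH(CONH2): pendant –CONH2: carbonyl C bonded to C and N → amide.
  CH(CH2NH2): pendant –CH2NH2: N on sp³ C, no adjacent C=O → amine.
  C6H4: para-disubstituted benzene ring → arene.
  CH(COCl): pendant –C(=O)X: carbonyl C bonded to C and halogen → acyl halide.
  CH(OCOCH3): pendant –OC(=O)CH3: an acyloxy group → ester.
  CH(CH2Cl): pendant –CH2X: halogen on sp³ carbon → alkyl halide.
  CH(COCl): pendant –C(=O)X: carbonyl C bonded to C and halogen → acyl halide.
  COOH: –COOH: carbonyl C bonded to –OH and C → carboxylic acid (the –OH is not a separate alcohol).
Distinct types present: acyl halide, alkene, alkyl halide, amide, amine, arene, carboxylic acid, ester, nitrile.

9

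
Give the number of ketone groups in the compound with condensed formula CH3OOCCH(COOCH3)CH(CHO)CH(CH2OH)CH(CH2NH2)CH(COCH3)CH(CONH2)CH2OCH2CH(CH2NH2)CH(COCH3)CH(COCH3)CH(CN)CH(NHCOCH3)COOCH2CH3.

Taking each segment in turn:
  CH3OOC: CH3O–C(=O)–: carbonyl C bonded to C and to –OCH3 → ester (not ketone + ether).
  CH(COOCH3): pendant –COOCH3: carbonyl C bonded to C and –OCH3 → ester.
  CH(CHO): pendant –CHO: carbonyl C bonded to C and H → aldehyde.
  CH(CH2OH): pendant –CH2OH on an sp³ backbone C → alcohol.
  CH(CH2NH2): pendant –CH2NH2: N on sp³ C, no adjacent C=O → amine.
  CH(COCH3): pendant –COCH3: carbonyl C bonded to two carbons → ketone.
  CH(CONH2): pendant –CONH2: carbonyl C bonded to C and N → amide.
  CH2OCH2: C–O–C with sp³ carbons on both sides and no adjacent C=O → ether.
  CH(CH2NH2): pendant –CH2NH2: N on sp³ C, no adjacent C=O → amine.
  CH(COCH3): pendant –COCH3: carbonyl C bonded to two carbons → ketone.
  CH(COCH3): pendant –COCH3: carbonyl C bonded to two carbons → ketone.
  CH(CN): pendant –C≡N: nitrile.
  CH(NHCOCH3): pendant –NHC(=O)CH3: N bonded to a carbonyl → amide (not amine).
  COOCH2CH3: –C(=O)OCH2CH3: carbonyl C bonded to C and to –OEt → ester.
Ketone appears at: CH(COCH3), CH(COCH3), CH(COCH3) → 3.

3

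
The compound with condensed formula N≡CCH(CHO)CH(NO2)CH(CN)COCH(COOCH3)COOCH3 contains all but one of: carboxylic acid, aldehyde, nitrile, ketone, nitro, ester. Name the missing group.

carboxylic acid

nitro: present (CH(NO2) — –NO2 on an sp³ carbon → nitro (the N=O is not a carbonyl)).
nitrile: present (N≡C — N≡C–: carbon triple-bonded to nitrogen → nitrile).
aldehyde: present (CH(CHO) — pendant –CHO: carbonyl C bonded to C and H → aldehyde).
ketone: present (CO — –C(=O)– with carbon on both sides → ketone).
ester: present (CH(COOCH3) — pendant –COOCH3: carbonyl C bonded to C and –OCH3 → ester).
carboxylic acid: absent. In each of CH(COOCH3) and COOCH3, the acyl oxygen is bonded to carbon (–O–C), not to H, so this is an ester.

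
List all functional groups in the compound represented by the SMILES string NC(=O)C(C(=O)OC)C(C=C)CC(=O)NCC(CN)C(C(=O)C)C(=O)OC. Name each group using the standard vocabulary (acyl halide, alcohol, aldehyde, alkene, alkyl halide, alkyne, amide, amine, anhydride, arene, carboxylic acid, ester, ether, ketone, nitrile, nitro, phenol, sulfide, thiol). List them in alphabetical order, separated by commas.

alkene, amide, amine, ester, ketone

Working along the chain:
  H2NCO: –C(=O)NH2: carbonyl C bonded to C and to N → amide (the N is not a separate amine).
  CH(COOCH3): pendant –COOCH3: carbonyl C bonded to C and –OCH3 → ester.
  CH(CH=CH2): pendant –CH=CH2: C=C double bond → alkene.
  CH2CONHCH2: –C(=O)–N– linkage → amide (the N is not an amine).
  CH(CH2NH2): pendant –CH2NH2: N on sp³ C, no adjacent C=O → amine.
  CH(COCH3): pendant –COCH3: carbonyl C bonded to two carbons → ketone.
  COOCH3: –C(=O)OCH3: carbonyl C bonded to C and to –OCH3 → ester (not ketone + ether).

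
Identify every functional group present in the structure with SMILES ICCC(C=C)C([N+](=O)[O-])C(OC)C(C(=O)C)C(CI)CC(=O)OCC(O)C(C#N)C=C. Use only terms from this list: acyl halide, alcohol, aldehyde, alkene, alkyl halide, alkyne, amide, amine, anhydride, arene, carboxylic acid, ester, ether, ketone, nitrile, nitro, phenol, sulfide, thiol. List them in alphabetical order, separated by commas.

alcohol, alkene, alkyl halide, ester, ether, ketone, nitrile, nitro

halogen on an sp³ carbon → alkyl halide.
pendant –CH=CH2: C=C double bond → alkene.
–NO2 on an sp³ carbon → nitro (the N=O is not a carbonyl).
pendant –OCH3: C–O–C with sp³ C, no adjacent C=O → ether.
pendant –COCH3: carbonyl C bonded to two carbons → ketone.
pendant –CH2X: halogen on sp³ carbon → alkyl halide.
–C(=O)–O–C with C on the carbonyl side → ester.
–OH on an sp³ carbon → alcohol (secondary).
pendant –C≡N: nitrile.
C=C double bond → alkene.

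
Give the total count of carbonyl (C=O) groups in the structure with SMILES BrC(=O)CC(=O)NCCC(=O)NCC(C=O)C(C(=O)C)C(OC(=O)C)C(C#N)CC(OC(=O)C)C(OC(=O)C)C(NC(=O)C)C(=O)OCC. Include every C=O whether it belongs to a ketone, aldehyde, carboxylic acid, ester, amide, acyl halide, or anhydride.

BrCO: acyl halide, 1 C=O (running total 1).
CH2CONHCH2: amide, 1 C=O (running total 2).
CH2CONHCH2: amide, 1 C=O (running total 3).
CH(CHO): aldehyde, 1 C=O (running total 4).
CH(COCH3): ketone, 1 C=O (running total 5).
CH(OCOCH3): ester, 1 C=O (running total 6).
CH(OCOCH3): ester, 1 C=O (running total 7).
CH(OCOCH3): ester, 1 C=O (running total 8).
CH(NHCOCH3): amide, 1 C=O (running total 9).
COOCH2CH3: ester, 1 C=O (running total 10).

10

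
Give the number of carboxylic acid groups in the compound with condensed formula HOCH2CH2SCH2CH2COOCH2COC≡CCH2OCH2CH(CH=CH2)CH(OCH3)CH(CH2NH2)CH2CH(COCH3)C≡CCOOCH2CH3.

Taking each segment in turn:
  HOCH2: HO– on an sp³ carbon → alcohol.
  CH2SCH2: C–S–C linkage → sulfide (thioether).
  CH2COOCH2: –C(=O)–O–C with C on the carbonyl side → ester.
  CO: –C(=O)– with carbon on both sides → ketone.
  C≡C: C≡C triple bond → alkyne.
  CH2OCH2: C–O–C with sp³ carbons on both sides and no adjacent C=O → ether.
  CH(CH=CH2): pendant –CH=CH2: C=C double bond → alkene.
  CH(OCH3): pendant –OCH3: C–O–C with sp³ C, no adjacent C=O → ether.
  CH(CH2NH2): pendant –CH2NH2: N on sp³ C, no adjacent C=O → amine.
  CH(COCH3): pendant –COCH3: carbonyl C bonded to two carbons → ketone.
  C≡C: C≡C triple bond → alkyne.
  COOCH2CH3: –C(=O)OCH2CH3: carbonyl C bonded to C and to –OEt → ester.
No segment is a carboxylic acid: HOCH2 is alcohol, not carboxylic acid; CH2COOCH2 is ester, not carboxylic acid; COOCH2CH3 is ester, not carboxylic acid. → 0.

0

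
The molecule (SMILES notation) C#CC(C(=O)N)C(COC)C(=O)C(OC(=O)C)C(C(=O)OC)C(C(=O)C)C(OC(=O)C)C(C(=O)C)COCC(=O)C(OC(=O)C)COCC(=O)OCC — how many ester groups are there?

Working along the chain:
  HC≡C: C≡C triple bond → alkyne.
  CH(CONH2): pendant –CONH2: carbonyl C bonded to C and N → amide.
  CH(CH2OCH3): pendant –CH2OCH3: C–O–C linkage → ether.
  CO: –C(=O)– with carbon on both sides → ketone.
  CH(OCOCH3): pendant –OC(=O)CH3: an acyloxy group → ester.
  CH(COOCH3): pendant –COOCH3: carbonyl C bonded to C and –OCH3 → ester.
  CH(COCH3): pendant –COCH3: carbonyl C bonded to two carbons → ketone.
  CH(OCOCH3): pendant –OC(=O)CH3: an acyloxy group → ester.
  CH(COCH3): pendant –COCH3: carbonyl C bonded to two carbons → ketone.
  CH2OCH2: C–O–C with sp³ carbons on both sides and no adjacent C=O → ether.
  CO: –C(=O)– with carbon on both sides → ketone.
  CH(OCOCH3): pendant –OC(=O)CH3: an acyloxy group → ester.
  CH2OCH2: C–O–C with sp³ carbons on both sides and no adjacent C=O → ether.
  COOCH2CH3: –C(=O)OCH2CH3: carbonyl C bonded to C and to –OEt → ester.
Ester appears at: CH(OCOCH3), CH(COOCH3), CH(OCOCH3), CH(OCOCH3), COOCH2CH3 → 5.

5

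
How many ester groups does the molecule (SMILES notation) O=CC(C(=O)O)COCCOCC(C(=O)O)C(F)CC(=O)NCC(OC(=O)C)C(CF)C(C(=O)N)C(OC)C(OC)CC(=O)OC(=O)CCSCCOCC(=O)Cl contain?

1

Reading the structure from left to right:
  OHC: terminal –CHO: carbonyl C bonded to H and C → aldehyde.
  CH(COOH): pendant –COOH: carbonyl C bonded to C and –OH → carboxylic acid.
  CH2OCH2: C–O–C with sp³ carbons on both sides and no adjacent C=O → ether.
  CH2OCH2: C–O–C with sp³ carbons on both sides and no adjacent C=O → ether.
  CH(COOH): pendant –COOH: carbonyl C bonded to C and –OH → carboxylic acid.
  CH(F): halogen on an sp³ carbon → alkyl halide.
  CH2CONHCH2: –C(=O)–N– linkage → amide (the N is not an amine).
  CH(OCOCH3): pendant –OC(=O)CH3: an acyloxy group → ester.
  CH(CH2F): pendant –CH2X: halogen on sp³ carbon → alkyl halide.
  CH(CONH2): pendant –CONH2: carbonyl C bonded to C and N → amide.
  CH(OCH3): pendant –OCH3: C–O–C with sp³ C, no adjacent C=O → ether.
  CH(OCH3): pendant –OCH3: C–O–C with sp³ C, no adjacent C=O → ether.
  CH2CO-O-COCH2: two acyl groups sharing one oxygen, –C(=O)–O–C(=O)– → anhydride.
  CH2SCH2: C–S–C linkage → sulfide (thioether).
  CH2OCH2: C–O–C with sp³ carbons on both sides and no adjacent C=O → ether.
  COCl: –C(=O)Cl: carbonyl C bonded to C and to a halogen → acyl halide (not alkyl halide).
Ester appears at: CH(OCOCH3) → 1.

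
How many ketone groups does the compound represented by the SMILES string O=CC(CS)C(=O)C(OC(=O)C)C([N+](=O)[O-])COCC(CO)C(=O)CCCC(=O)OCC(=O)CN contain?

3

Working along the chain:
  OHC: terminal –CHO: carbonyl C bonded to H and C → aldehyde.
  CH(CH2SH): pendant –CH2SH → thiol.
  CO: –C(=O)– with carbon on both sides → ketone.
  CH(OCOCH3): pendant –OC(=O)CH3: an acyloxy group → ester.
  CH(NO2): –NO2 on an sp³ carbon → nitro (the N=O is not a carbonyl).
  CH2OCH2: C–O–C with sp³ carbons on both sides and no adjacent C=O → ether.
  CH(CH2OH): pendant –CH2OH on an sp³ backbone C → alcohol.
  CO: –C(=O)– with carbon on both sides → ketone.
  CH2COOCH2: –C(=O)–O–C with C on the carbonyl side → ester.
  CO: –C(=O)– with carbon on both sides → ketone.
  CH2NH2: –NH2 on an sp³ carbon with no adjacent C=O → amine.
Ketone appears at: CO, CO, CO → 3.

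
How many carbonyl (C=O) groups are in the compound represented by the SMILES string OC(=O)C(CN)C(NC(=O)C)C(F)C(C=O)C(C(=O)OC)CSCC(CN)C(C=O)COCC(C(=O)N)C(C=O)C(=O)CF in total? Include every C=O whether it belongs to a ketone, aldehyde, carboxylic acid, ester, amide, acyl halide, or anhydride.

HOOC: carboxylic acid, 1 C=O (running total 1).
CH(NHCOCH3): amide, 1 C=O (running total 2).
CH(CHO): aldehyde, 1 C=O (running total 3).
CH(COOCH3): ester, 1 C=O (running total 4).
CH(CHO): aldehyde, 1 C=O (running total 5).
CH(CONH2): amide, 1 C=O (running total 6).
CH(CHO): aldehyde, 1 C=O (running total 7).
CO: ketone, 1 C=O (running total 8).

8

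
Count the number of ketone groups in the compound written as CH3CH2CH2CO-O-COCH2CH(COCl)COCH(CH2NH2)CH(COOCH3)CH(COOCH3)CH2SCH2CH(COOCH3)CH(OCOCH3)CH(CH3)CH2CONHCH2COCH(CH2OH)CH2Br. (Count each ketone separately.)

two acyl groups sharing one oxygen, –C(=O)–O–C(=O)– → anhydride.
pendant –C(=O)X: carbonyl C bonded to C and halogen → acyl halide.
–C(=O)– with carbon on both sides → ketone.
pendant –CH2NH2: N on sp³ C, no adjacent C=O → amine.
pendant –COOCH3: carbonyl C bonded to C and –OCH3 → ester.
pendant –COOCH3: carbonyl C bonded to C and –OCH3 → ester.
C–S–C linkage → sulfide (thioether).
pendant –COOCH3: carbonyl C bonded to C and –OCH3 → ester.
pendant –OC(=O)CH3: an acyloxy group → ester.
–C(=O)–N– linkage → amide (the N is not an amine).
–C(=O)– with carbon on both sides → ketone.
pendant –CH2OH on an sp³ backbone C → alcohol.
halogen on an sp³ carbon → alkyl halide.
Ketone appears at: CO, CO → 2.

2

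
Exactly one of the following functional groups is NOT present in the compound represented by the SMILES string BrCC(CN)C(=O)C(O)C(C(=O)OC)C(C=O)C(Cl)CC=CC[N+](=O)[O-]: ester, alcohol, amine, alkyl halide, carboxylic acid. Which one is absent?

alkyl halide: present (BrCH2 — halogen on an sp³ carbon → alkyl halide).
ester: present (CH(COOCH3) — pendant –COOCH3: carbonyl C bonded to C and –OCH3 → ester).
amine: present (CH(CH2NH2) — pendant –CH2NH2: N on sp³ C, no adjacent C=O → amine).
alcohol: present (CH(OH) — –OH on an sp³ carbon → alcohol (secondary)).
carboxylic acid: absent. In CH(COOCH3), the acyl oxygen is bonded to carbon (–O–C), not to H, so this is an ester.

carboxylic acid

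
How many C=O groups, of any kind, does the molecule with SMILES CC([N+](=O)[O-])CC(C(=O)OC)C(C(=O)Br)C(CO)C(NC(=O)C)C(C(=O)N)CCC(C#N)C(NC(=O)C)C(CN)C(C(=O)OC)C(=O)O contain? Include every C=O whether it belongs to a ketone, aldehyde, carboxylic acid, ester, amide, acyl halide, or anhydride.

7

CH(COOCH3): ester, 1 C=O (running total 1).
CH(COBr): acyl halide, 1 C=O (running total 2).
CH(NHCOCH3): amide, 1 C=O (running total 3).
CH(CONH2): amide, 1 C=O (running total 4).
CH(NHCOCH3): amide, 1 C=O (running total 5).
CH(COOCH3): ester, 1 C=O (running total 6).
COOH: carboxylic acid, 1 C=O (running total 7).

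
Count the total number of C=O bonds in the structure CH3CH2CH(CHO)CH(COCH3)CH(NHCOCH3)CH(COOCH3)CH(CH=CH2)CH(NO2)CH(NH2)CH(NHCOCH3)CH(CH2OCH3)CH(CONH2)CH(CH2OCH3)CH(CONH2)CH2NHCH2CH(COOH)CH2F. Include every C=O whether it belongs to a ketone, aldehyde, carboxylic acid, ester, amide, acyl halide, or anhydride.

CH(CHO): aldehyde, 1 C=O (running total 1).
CH(COCH3): ketone, 1 C=O (running total 2).
CH(NHCOCH3): amide, 1 C=O (running total 3).
CH(COOCH3): ester, 1 C=O (running total 4).
CH(NHCOCH3): amide, 1 C=O (running total 5).
CH(CONH2): amide, 1 C=O (running total 6).
CH(CONH2): amide, 1 C=O (running total 7).
CH(COOH): carboxylic acid, 1 C=O (running total 8).

8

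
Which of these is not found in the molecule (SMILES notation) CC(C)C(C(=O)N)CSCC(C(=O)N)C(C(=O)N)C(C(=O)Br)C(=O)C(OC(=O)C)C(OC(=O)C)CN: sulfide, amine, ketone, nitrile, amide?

ketone: present (CO — –C(=O)– with carbon on both sides → ketone).
amine: present (CH2NH2 — –NH2 on an sp³ carbon with no adjacent C=O → amine).
amide: present (CH(CONH2) — pendant –CONH2: carbonyl C bonded to C and N → amide).
sulfide: present (CH2SCH2 — C–S–C linkage → sulfide (thioether)).
nitrile: no segment matches this pattern.

nitrile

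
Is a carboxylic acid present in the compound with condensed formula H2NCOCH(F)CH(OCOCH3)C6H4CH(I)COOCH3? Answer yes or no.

–C(=O)NH2: carbonyl C bonded to C and to N → amide (the N is not a separate amine).
halogen on an sp³ carbon → alkyl halide.
pendant –OC(=O)CH3: an acyloxy group → ester.
para-disubstituted benzene ring → arene.
halogen on an sp³ carbon → alkyl halide.
–C(=O)OCH3: carbonyl C bonded to C and to –OCH3 → ester (not ketone + ether).
In each of CH(OCOCH3) and COOCH3, the acyl oxygen is bonded to carbon (–O–C), not to H, so this is an ester. In H2NCO, the carbonyl is bonded to nitrogen, not to –OH; that is an amide.
The groups actually present are: alkyl halide, amide, arene, ester.

no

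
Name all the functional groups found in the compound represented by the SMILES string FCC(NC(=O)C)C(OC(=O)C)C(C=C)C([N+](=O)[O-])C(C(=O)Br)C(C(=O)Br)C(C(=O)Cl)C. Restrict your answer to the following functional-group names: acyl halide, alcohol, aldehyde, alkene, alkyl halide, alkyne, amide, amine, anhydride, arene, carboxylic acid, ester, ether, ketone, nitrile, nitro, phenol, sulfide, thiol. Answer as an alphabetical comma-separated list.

Reading the structure from left to right:
  FCH2: halogen on an sp³ carbon → alkyl halide.
  CH(NHCOCH3): pendant –NHC(=O)CH3: N bonded to a carbonyl → amide (not amine).
  CH(OCOCH3): pendant –OC(=O)CH3: an acyloxy group → ester.
  CH(CH=CH2): pendant –CH=CH2: C=C double bond → alkene.
  CH(NO2): –NO2 on an sp³ carbon → nitro (the N=O is not a carbonyl).
  CH(COBr): pendant –C(=O)X: carbonyl C bonded to C and halogen → acyl halide.
  CH(COBr): pendant –C(=O)X: carbonyl C bonded to C and halogen → acyl halide.
  CH(COCl): pendant –C(=O)X: carbonyl C bonded to C and halogen → acyl halide.

acyl halide, alkene, alkyl halide, amide, ester, nitro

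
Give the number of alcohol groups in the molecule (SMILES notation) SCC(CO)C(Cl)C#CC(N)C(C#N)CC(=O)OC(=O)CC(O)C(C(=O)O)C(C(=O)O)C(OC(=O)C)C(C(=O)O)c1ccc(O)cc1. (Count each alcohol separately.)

2

–SH on an sp³ carbon → thiol.
pendant –CH2OH on an sp³ backbone C → alcohol.
halogen on an sp³ carbon → alkyl halide.
C≡C triple bond → alkyne.
–NH2 on an sp³ carbon with no adjacent C=O → amine.
pendant –C≡N: nitrile.
two acyl groups sharing one oxygen, –C(=O)–O–C(=O)– → anhydride.
–OH on an sp³ carbon → alcohol (secondary).
pendant –COOH: carbonyl C bonded to C and –OH → carboxylic acid.
pendant –COOH: carbonyl C bonded to C and –OH → carboxylic acid.
pendant –OC(=O)CH3: an acyloxy group → ester.
pendant –COOH: carbonyl C bonded to C and –OH → carboxylic acid.
–OH attached directly to an aromatic ring → phenol (not alcohol); the ring itself is an arene.
Alcohol appears at: CH(CH2OH), CH(OH) → 2.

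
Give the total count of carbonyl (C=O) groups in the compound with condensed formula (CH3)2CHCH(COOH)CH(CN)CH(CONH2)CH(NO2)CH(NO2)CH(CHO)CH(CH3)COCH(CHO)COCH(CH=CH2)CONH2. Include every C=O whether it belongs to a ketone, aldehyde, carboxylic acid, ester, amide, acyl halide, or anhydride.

CH(COOH): carboxylic acid, 1 C=O (running total 1).
CH(CONH2): amide, 1 C=O (running total 2).
CH(CHO): aldehyde, 1 C=O (running total 3).
CO: ketone, 1 C=O (running total 4).
CH(CHO): aldehyde, 1 C=O (running total 5).
CO: ketone, 1 C=O (running total 6).
CONH2: amide, 1 C=O (running total 7).

7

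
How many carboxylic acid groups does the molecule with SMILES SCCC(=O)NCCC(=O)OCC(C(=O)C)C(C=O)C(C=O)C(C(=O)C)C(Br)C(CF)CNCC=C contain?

0

Taking each segment in turn:
  HSCH2: –SH on an sp³ carbon → thiol.
  CH2CONHCH2: –C(=O)–N– linkage → amide (the N is not an amine).
  CH2COOCH2: –C(=O)–O–C with C on the carbonyl side → ester.
  CH(COCH3): pendant –COCH3: carbonyl C bonded to two carbons → ketone.
  CH(CHO): pendant –CHO: carbonyl C bonded to C and H → aldehyde.
  CH(CHO): pendant –CHO: carbonyl C bonded to C and H → aldehyde.
  CH(COCH3): pendant –COCH3: carbonyl C bonded to two carbons → ketone.
  CH(Br): halogen on an sp³ carbon → alkyl halide.
  CH(CH2F): pendant –CH2X: halogen on sp³ carbon → alkyl halide.
  CH2NHCH2: C–N–C with sp³ carbons and no adjacent C=O → amine (secondary).
  CH=CH2: C=C double bond → alkene.
No segment is a carboxylic acid: CH2CONHCH2 is amide, not carboxylic acid; CH2COOCH2 is ester, not carboxylic acid; CH(CHO) is aldehyde, not carboxylic acid. → 0.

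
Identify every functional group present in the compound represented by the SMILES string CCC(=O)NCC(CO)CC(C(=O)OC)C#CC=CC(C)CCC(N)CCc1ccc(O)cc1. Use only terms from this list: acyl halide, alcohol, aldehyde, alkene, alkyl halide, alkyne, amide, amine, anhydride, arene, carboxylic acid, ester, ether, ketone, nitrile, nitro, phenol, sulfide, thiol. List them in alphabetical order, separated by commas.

Reading the structure from left to right:
  CH2CONHCH2: –C(=O)–N– linkage → amide (the N is not an amine).
  CH(CH2OH): pendant –CH2OH on an sp³ backbone C → alcohol.
  CH(COOCH3): pendant –COOCH3: carbonyl C bonded to C and –OCH3 → ester.
  C≡C: C≡C triple bond → alkyne.
  CH=CH: C=C double bond → alkene.
  CH(NH2): –NH2 on an sp³ carbon with no adjacent C=O → amine.
  C6H4OH: –OH attached directly to an aromatic ring → phenol (not alcohol); the ring itself is an arene.

alcohol, alkene, alkyne, amide, amine, arene, ester, phenol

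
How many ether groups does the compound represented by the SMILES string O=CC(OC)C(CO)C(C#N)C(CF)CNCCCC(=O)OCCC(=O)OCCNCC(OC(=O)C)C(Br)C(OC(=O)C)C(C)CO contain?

Working along the chain:
  OHC: terminal –CHO: carbonyl C bonded to H and C → aldehyde.
  CH(OCH3): pendant –OCH3: C–O–C with sp³ C, no adjacent C=O → ether.
  CH(CH2OH): pendant –CH2OH on an sp³ backbone C → alcohol.
  CH(CN): pendant –C≡N: nitrile.
  CH(CH2F): pendant –CH2X: halogen on sp³ carbon → alkyl halide.
  CH2NHCH2: C–N–C with sp³ carbons and no adjacent C=O → amine (secondary).
  CH2COOCH2: –C(=O)–O–C with C on the carbonyl side → ester.
  CH2COOCH2: –C(=O)–O–C with C on the carbonyl side → ester.
  CH2NHCH2: C–N–C with sp³ carbons and no adjacent C=O → amine (secondary).
  CH(OCOCH3): pendant –OC(=O)CH3: an acyloxy group → ester.
  CH(Br): halogen on an sp³ carbon → alkyl halide.
  CH(OCOCH3): pendant –OC(=O)CH3: an acyloxy group → ester.
  CH2OH: –OH on an sp³ carbon → alcohol.
Ether appears at: CH(OCH3) → 1.

1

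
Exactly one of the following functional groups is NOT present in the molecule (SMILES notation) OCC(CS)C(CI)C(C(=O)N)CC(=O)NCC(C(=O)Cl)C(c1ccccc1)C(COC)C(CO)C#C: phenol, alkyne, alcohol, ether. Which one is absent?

alkyne: present (C≡CH — C≡C triple bond → alkyne).
ether: present (CH(CH2OCH3) — pendant –CH2OCH3: C–O–C linkage → ether).
alcohol: present (HOCH2 — HO– on an sp³ carbon → alcohol).
phenol: absent. In each of HOCH2 and CH(CH2OH), the –OH is on an sp³ carbon, not on an aromatic ring, so it is an alcohol.

phenol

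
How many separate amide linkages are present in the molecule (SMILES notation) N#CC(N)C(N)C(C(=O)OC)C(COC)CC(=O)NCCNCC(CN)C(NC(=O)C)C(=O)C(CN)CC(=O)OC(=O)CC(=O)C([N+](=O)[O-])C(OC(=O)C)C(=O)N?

3

Working along the chain:
  N≡C: N≡C–: carbon triple-bonded to nitrogen → nitrile.
  CH(NH2): –NH2 on an sp³ carbon with no adjacent C=O → amine.
  CH(NH2): –NH2 on an sp³ carbon with no adjacent C=O → amine.
  CH(COOCH3): pendant –COOCH3: carbonyl C bonded to C and –OCH3 → ester.
  CH(CH2OCH3): pendant –CH2OCH3: C–O–C linkage → ether.
  CH2CONHCH2: –C(=O)–N– linkage → amide (the N is not an amine).
  CH2NHCH2: C–N–C with sp³ carbons and no adjacent C=O → amine (secondary).
  CH(CH2NH2): pendant –CH2NH2: N on sp³ C, no adjacent C=O → amine.
  CH(NHCOCH3): pendant –NHC(=O)CH3: N bonded to a carbonyl → amide (not amine).
  CO: –C(=O)– with carbon on both sides → ketone.
  CH(CH2NH2): pendant –CH2NH2: N on sp³ C, no adjacent C=O → amine.
  CH2CO-O-COCH2: two acyl groups sharing one oxygen, –C(=O)–O–C(=O)– → anhydride.
  CO: –C(=O)– with carbon on both sides → ketone.
  CH(NO2): –NO2 on an sp³ carbon → nitro (the N=O is not a carbonyl).
  CH(OCOCH3): pendant –OC(=O)CH3: an acyloxy group → ester.
  CONH2: –C(=O)NH2: carbonyl C bonded to C and to N → amide (the N is not a separate amine).
Amide appears at: CH2CONHCH2, CH(NHCOCH3), CONH2 → 3.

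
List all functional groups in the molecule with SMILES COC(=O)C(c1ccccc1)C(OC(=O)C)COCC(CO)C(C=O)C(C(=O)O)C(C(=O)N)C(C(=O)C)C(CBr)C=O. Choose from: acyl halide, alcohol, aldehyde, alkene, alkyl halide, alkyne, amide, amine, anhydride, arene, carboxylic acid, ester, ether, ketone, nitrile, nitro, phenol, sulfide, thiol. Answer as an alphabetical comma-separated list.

Reading the structure from left to right:
  CH3OOC: CH3O–C(=O)–: carbonyl C bonded to C and to –OCH3 → ester (not ketone + ether).
  CH(C6H5): pendant –C6H5: benzene ring → arene.
  CH(OCOCH3): pendant –OC(=O)CH3: an acyloxy group → ester.
  CH2OCH2: C–O–C with sp³ carbons on both sides and no adjacent C=O → ether.
  CH(CH2OH): pendant –CH2OH on an sp³ backbone C → alcohol.
  CH(CHO): pendant –CHO: carbonyl C bonded to C and H → aldehyde.
  CH(COOH): pendant –COOH: carbonyl C bonded to C and –OH → carboxylic acid.
  CH(CONH2): pendant –CONH2: carbonyl C bonded to C and N → amide.
  CH(COCH3): pendant –COCH3: carbonyl C bonded to two carbons → ketone.
  CH(CH2Br): pendant –CH2X: halogen on sp³ carbon → alkyl halide.
  CHO: terminal –CHO: carbonyl C bonded to H and C → aldehyde.

alcohol, aldehyde, alkyl halide, amide, arene, carboxylic acid, ester, ether, ketone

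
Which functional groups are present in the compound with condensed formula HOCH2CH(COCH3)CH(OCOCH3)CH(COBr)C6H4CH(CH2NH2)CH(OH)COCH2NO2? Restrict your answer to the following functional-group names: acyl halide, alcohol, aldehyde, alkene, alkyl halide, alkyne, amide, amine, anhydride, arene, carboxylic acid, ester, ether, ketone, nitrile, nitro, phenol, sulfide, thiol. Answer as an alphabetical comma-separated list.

HO– on an sp³ carbon → alcohol.
pendant –COCH3: carbonyl C bonded to two carbons → ketone.
pendant –OC(=O)CH3: an acyloxy group → ester.
pendant –C(=O)X: carbonyl C bonded to C and halogen → acyl halide.
para-disubstituted benzene ring → arene.
pendant –CH2NH2: N on sp³ C, no adjacent C=O → amine.
–OH on an sp³ carbon → alcohol (secondary).
–C(=O)– with carbon on both sides → ketone.
–NO2 on carbon → nitro group.

acyl halide, alcohol, amine, arene, ester, ketone, nitro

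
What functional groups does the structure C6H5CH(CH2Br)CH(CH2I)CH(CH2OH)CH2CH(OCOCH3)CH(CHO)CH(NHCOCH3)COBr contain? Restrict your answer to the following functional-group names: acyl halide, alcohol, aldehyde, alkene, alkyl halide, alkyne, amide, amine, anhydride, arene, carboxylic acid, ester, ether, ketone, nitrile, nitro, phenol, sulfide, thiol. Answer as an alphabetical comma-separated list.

acyl halide, alcohol, aldehyde, alkyl halide, amide, arene, ester

Taking each segment in turn:
  C6H5: C6H5– phenyl ring → arene.
  CH(CH2Br): pendant –CH2X: halogen on sp³ carbon → alkyl halide.
  CH(CH2I): pendant –CH2X: halogen on sp³ carbon → alkyl halide.
  CH(CH2OH): pendant –CH2OH on an sp³ backbone C → alcohol.
  CH(OCOCH3): pendant –OC(=O)CH3: an acyloxy group → ester.
  CH(CHO): pendant –CHO: carbonyl C bonded to C and H → aldehyde.
  CH(NHCOCH3): pendant –NHC(=O)CH3: N bonded to a carbonyl → amide (not amine).
  COBr: –C(=O)Br: carbonyl C bonded to C and to a halogen → acyl halide (not alkyl halide).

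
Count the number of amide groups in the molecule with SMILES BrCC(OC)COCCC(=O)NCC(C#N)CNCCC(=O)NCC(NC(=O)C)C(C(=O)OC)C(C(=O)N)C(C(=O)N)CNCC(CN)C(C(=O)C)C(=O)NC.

6

Working along the chain:
  BrCH2: halogen on an sp³ carbon → alkyl halide.
  CH(OCH3): pendant –OCH3: C–O–C with sp³ C, no adjacent C=O → ether.
  CH2OCH2: C–O–C with sp³ carbons on both sides and no adjacent C=O → ether.
  CH2CONHCH2: –C(=O)–N– linkage → amide (the N is not an amine).
  CH(CN): pendant –C≡N: nitrile.
  CH2NHCH2: C–N–C with sp³ carbons and no adjacent C=O → amine (secondary).
  CH2CONHCH2: –C(=O)–N– linkage → amide (the N is not an amine).
  CH(NHCOCH3): pendant –NHC(=O)CH3: N bonded to a carbonyl → amide (not amine).
  CH(COOCH3): pendant –COOCH3: carbonyl C bonded to C and –OCH3 → ester.
  CH(CONH2): pendant –CONH2: carbonyl C bonded to C and N → amide.
  CH(CONH2): pendant –CONH2: carbonyl C bonded to C and N → amide.
  CH2NHCH2: C–N–C with sp³ carbons and no adjacent C=O → amine (secondary).
  CH(CH2NH2): pendant –CH2NH2: N on sp³ C, no adjacent C=O → amine.
  CH(COCH3): pendant –COCH3: carbonyl C bonded to two carbons → ketone.
  CONHCH3: –C(=O)NHCH3: carbonyl C bonded to C and to N → amide (the N is not an amine).
Amide appears at: CH2CONHCH2, CH2CONHCH2, CH(NHCOCH3), CH(CONH2), CH(CONH2), CONHCH3 → 6.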